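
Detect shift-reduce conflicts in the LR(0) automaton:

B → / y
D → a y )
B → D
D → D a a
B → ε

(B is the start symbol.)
Augment with B' → B and build the canonical LR(0) collection (I0 = CLOSURE({[B' → . B]}), then GOTO on every symbol after a dot until no new states appear). It has 10 states:
  I0: { [B → . / y], [B → . D], [B → .], [B' → . B], [D → . D a a], [D → . a y )] }  — shift, reduce
  I1: { [B → / . y] }  — shift
  I2: { [B' → B .] }  — accept
  I3: { [B → D .], [D → D . a a] }  — shift, reduce
  I4: { [D → a . y )] }  — shift
  I5: { [D → a y . )] }  — shift
  I6: { [D → a y ) .] }  — reduce
  I7: { [D → D a . a] }  — shift
  I8: { [D → D a a .] }  — reduce
  I9: { [B → / y .] }  — reduce

I0 contains reduce item [B → .] and shift items [B → . / y], [D → . a y )] — shift-reduce conflict.
I3 contains reduce item [B → D .] and shift item [D → D . a a] — shift-reduce conflict.

Answer: Yes — I0: [B → .] vs [B → . / y]; I3: [B → D .] vs [D → D . a a]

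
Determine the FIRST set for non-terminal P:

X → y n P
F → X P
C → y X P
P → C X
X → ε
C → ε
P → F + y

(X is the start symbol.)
FIRST sets of the other non-terminals involved (by the same procedure, iterated to a fixed point):
  FIRST(C) = { 'y', ε }
  FIRST(X) = { 'y', ε }
  FIRST(F) = { '+', 'y', ε }

From P → C X:
  - C is a non-terminal: add FIRST(C) \ {ε} = { 'y' }
    C is nullable, so continue to the next symbol
  - X is a non-terminal: add FIRST(X) \ {ε} = { 'y' }
    X is nullable and nothing follows, so the whole right-hand side can vanish: ε ∈ FIRST(P)
From P → F + y:
  - F is a non-terminal: add FIRST(F) \ {ε} = { '+', 'y' }
    F is nullable, so continue to the next symbol
  - '+' is a terminal: add '+' and stop

Collecting: FIRST(P) = { '+', 'y', ε }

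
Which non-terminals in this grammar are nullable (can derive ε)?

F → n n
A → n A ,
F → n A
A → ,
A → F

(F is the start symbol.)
None

A non-terminal is nullable if it can derive ε (the empty string): either it has an ε-production, or it has a production whose right-hand side consists entirely of nullable non-terminals.

There are no ε-productions, so no non-terminal can derive ε.
No non-terminals are nullable.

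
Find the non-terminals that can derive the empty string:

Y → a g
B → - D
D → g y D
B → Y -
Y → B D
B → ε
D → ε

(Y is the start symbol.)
{ 'B', 'D', 'Y' }

A non-terminal is nullable if it can derive ε (the empty string): either it has an ε-production, or it has a production whose right-hand side consists entirely of nullable non-terminals.

ε-productions: B → ε, D → ε
So B, D are immediately nullable.
Y → B D: every symbol on the right is nullable, so Y is nullable too.
Every non-terminal is now nullable.
Nullable = { 'B', 'D', 'Y' }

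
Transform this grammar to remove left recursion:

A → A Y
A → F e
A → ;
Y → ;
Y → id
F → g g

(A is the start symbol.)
A → F e A'
A → ; A'
A' → Y A'
A' → ε
Y → ;
Y → id
F → g g

A is directly left-recursive. The standard transformation for
  A → A α₁ | ... | A α_m | β₁ | ... | β_n
is
  A  → β₁ A' | ... | β_n A'
  A' → α₁ A' | ... | α_m A' | ε

A → F e becomes A → F e A'
A → ; becomes A → ; A'
A → A Y becomes A' → Y A'
Add A' → ε

Productions for other non-terminals are unchanged:
  Y → ;
  Y → id
  F → g g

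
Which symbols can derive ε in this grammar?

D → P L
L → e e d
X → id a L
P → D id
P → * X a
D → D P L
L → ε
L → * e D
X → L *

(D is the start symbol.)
ε-productions: L → ε
So L is immediately nullable.
No further non-terminal can be added: every production for the remaining non-terminals contains a terminal or a non-nullable non-terminal.
Nullable = { 'L' }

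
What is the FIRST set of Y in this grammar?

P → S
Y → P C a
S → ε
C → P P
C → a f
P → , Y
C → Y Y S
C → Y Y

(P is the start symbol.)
{ ',', 'a' }

FIRST sets of the other non-terminals involved (by the same procedure, iterated to a fixed point):
  FIRST(P) = { ',', ε }
  FIRST(C) = { ',', 'a', ε }

From Y → P C a:
  - P is a non-terminal: add FIRST(P) \ {ε} = { ',' }
    P is nullable, so continue to the next symbol
  - C is a non-terminal: add FIRST(C) \ {ε} = { ',', 'a' }
    C is nullable, so continue to the next symbol
  - a is a terminal: add 'a' and stop

Collecting: FIRST(Y) = { ',', 'a' }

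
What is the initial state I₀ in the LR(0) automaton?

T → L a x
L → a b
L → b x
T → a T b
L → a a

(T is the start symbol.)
First, augment the grammar with T' → T
I₀ = CLOSURE({ [T' → . T] }):
  [T' → . T] has the dot before T: add [T → . L a x], [T → . a T b]
  [T → . L a x] has the dot before L: add [L → . a b], [L → . b x], [L → . a a]
No further items can be added.

I₀ = { [L → . a a], [L → . a b], [L → . b x], [T → . L a x], [T → . a T b], [T' → . T] }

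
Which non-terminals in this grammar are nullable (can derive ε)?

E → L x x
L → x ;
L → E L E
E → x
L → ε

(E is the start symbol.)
A non-terminal is nullable if it can derive ε (the empty string): either it has an ε-production, or it has a production whose right-hand side consists entirely of nullable non-terminals.

ε-productions: L → ε
So L is immediately nullable.
No further non-terminal can be added: every production for the remaining non-terminals contains a terminal or a non-nullable non-terminal.
Nullable = { 'L' }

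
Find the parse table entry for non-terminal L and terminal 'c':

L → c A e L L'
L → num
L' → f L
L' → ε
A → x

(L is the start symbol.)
L → c A e L L'

To find M[L, 'c'], we find productions for L where 'c' is in the predict set (PREDICT(N → α) = (FIRST(α) \ {ε}) ∪ (FOLLOW(N) if α ⇒* ε)).

L → c A e L L': PREDICT = { 'c' }
  'c' is in predict set, so this production goes in M[L, 'c']
L → num: PREDICT = { 'num' }

M[L, 'c'] = L → c A e L L'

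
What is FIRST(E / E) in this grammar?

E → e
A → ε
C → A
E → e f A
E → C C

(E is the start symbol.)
{ '/', 'e' }

FIRST sets of the non-terminals involved (from the grammar, by fixed-point iteration):
  FIRST(E) = { 'e', ε }

To compute FIRST(E / E), process the symbols left to right:
Symbol E is a non-terminal. Add FIRST(E) \ {ε} = { 'e' }
E is nullable (ε ∈ FIRST(E)), continue to the next symbol.
Symbol / is a terminal. Add '/' and stop.
FIRST(E / E) = { '/', 'e' }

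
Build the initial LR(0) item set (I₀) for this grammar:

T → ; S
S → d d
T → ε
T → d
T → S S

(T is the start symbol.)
{ [S → . d d], [T → . ; S], [T → . S S], [T → . d], [T → .], [T' → . T] }

First, augment the grammar with T' → T
I₀ = CLOSURE({ [T' → . T] }):
  [T' → . T] has the dot before T: add [T → . ; S], [T → .], [T → . d], [T → . S S]
  [T → . S S] has the dot before S: add [S → . d d]
No further items can be added.

I₀ = { [S → . d d], [T → . ; S], [T → . S S], [T → . d], [T → .], [T' → . T] }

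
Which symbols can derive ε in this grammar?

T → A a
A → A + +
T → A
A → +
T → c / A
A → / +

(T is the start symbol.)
None

A non-terminal is nullable if it can derive ε (the empty string): either it has an ε-production, or it has a production whose right-hand side consists entirely of nullable non-terminals.

There are no ε-productions, so no non-terminal can derive ε.
No non-terminals are nullable.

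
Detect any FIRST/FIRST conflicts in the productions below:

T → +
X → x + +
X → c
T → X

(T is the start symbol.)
No FIRST/FIRST conflicts.

A FIRST/FIRST conflict occurs when two productions N → α and N → β for the same non-terminal have FIRST(α) ∩ FIRST(β) ≠ ∅ (with ε ∈ FIRST of a nullable right-hand side, so two nullable alternatives also conflict).

FIRST sets of the non-terminals at (or reachable through a nullable prefix from) the front of some alternative:
  FIRST(X) = { 'c', 'x' }

Productions for T:
  T → +: FIRST = { '+' }
  T → X: FIRST = { 'c', 'x' }
Productions for X:
  X → x + +: FIRST = { 'x' }
  X → c: FIRST = { 'c' }

All alternatives of each non-terminal have pairwise disjoint FIRST sets.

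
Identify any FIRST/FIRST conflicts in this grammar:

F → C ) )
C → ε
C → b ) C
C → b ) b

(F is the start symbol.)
Productions for C:
  C → ε: FIRST = { ε }
  C → b ) C: FIRST = { 'b' }
  C → b ) b: FIRST = { 'b' }
F has only one production, so no FIRST/FIRST conflict is possible there.

Conflict for C: C → b ) C and C → b ) b
  Overlap: { 'b' }

Answer: Yes. C → b ')' C / C → b ')' b on { 'b' }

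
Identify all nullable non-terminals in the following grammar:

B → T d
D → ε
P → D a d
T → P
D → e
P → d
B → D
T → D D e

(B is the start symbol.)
{ 'B', 'D' }

ε-productions: D → ε
So D is immediately nullable.
B → D: every symbol on the right is nullable, so B is nullable too.
No further non-terminal can be added: every production for the remaining non-terminals contains a terminal or a non-nullable non-terminal.
Nullable = { 'B', 'D' }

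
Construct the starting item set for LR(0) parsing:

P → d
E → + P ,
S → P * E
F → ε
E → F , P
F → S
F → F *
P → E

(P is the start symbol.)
First, augment the grammar with P' → P
I₀ = CLOSURE({ [P' → . P] }):
  [P' → . P] has the dot before P: add [P → . d], [P → . E]
  [P → . E] has the dot before E: add [E → . + P ,], [E → . F , P]
  [E → . F , P] has the dot before F: add [F → .], [F → . S], [F → . F *]
  [F → . S] has the dot before S: add [S → . P * E]
No further items can be added.

I₀ = { [E → . + P ,], [E → . F , P], [F → . F *], [F → . S], [F → .], [P → . E], [P → . d], [P' → . P], [S → . P * E] }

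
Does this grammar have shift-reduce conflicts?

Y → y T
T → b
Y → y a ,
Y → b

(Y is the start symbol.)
A shift-reduce conflict occurs when an LR(0) state has both:
  - a complete (reduce) item [A → α .] (dot at the end), and
  - a shift item [B → β . c γ] (dot before a terminal).

Augment with Y' → Y and build the canonical LR(0) collection (I0 = CLOSURE({[Y' → . Y]}), then GOTO on every symbol after a dot until no new states appear). It has 8 states:
  I0: { [Y → . b], [Y → . y T], [Y → . y a ,], [Y' → . Y] }  — shift
  I1: { [Y' → Y .] }  — accept
  I2: { [Y → b .] }  — reduce
  I3: { [T → . b], [Y → y . T], [Y → y . a ,] }  — shift
  I4: { [Y → y T .] }  — reduce
  I5: { [Y → y a . ,] }  — shift
  I6: { [T → b .] }  — reduce
  I7: { [Y → y a , .] }  — reduce

No state contains both a complete item and a shift item.

Answer: No shift-reduce conflicts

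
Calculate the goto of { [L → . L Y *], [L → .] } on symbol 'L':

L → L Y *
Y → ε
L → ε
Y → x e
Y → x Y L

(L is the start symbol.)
GOTO(I, 'L') = CLOSURE({ [A → αX.β] : [A → α.Xβ] ∈ I, X = 'L' })

Items with dot before 'L', with the dot advanced:
  [L → . L Y *] → [L → L . Y *]
Closure of the advanced items:
  [L → L . Y *] has the dot before Y: add [Y → .], [Y → . x e], [Y → . x Y L]

GOTO = { [L → L . Y *], [Y → . x Y L], [Y → . x e], [Y → .] }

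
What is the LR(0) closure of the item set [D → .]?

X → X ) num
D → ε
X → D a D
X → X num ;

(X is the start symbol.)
To compute CLOSURE, for each item [A → α.Bβ] where B is a non-terminal, add [B → .γ] for all productions B → γ; repeat for the newly added items until nothing changes.

Start with: [D → .]
The dot is at the end, so nothing is added.

CLOSURE = { [D → .] }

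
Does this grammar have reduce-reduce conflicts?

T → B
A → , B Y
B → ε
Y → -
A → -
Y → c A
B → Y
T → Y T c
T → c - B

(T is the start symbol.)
Augment with T' → T and build the canonical LR(0) collection (I0 = CLOSURE({[T' → . T]}), then GOTO on every symbol after a dot until no new states appear). It has 17 states:
  I0: { [B → . Y], [B → .], [T → . B], [T → . Y T c], [T → . c - B], [T' → . T], [Y → . -], [Y → . c A] }  — shift, reduce
  I1: { [Y → - .] }  — reduce
  I2: { [T → B .] }  — reduce
  I3: { [T' → T .] }  — accept
  I4: { [B → . Y], [B → .], [B → Y .], [T → . B], [T → . Y T c], [T → . c - B], [T → Y . T c], [Y → . -], [Y → . c A] }  — shift, 2 reduces
  I5: { [A → . , B Y], [A → . -], [T → c . - B], [Y → c . A] }  — shift
  I6: { [A → , . B Y], [B → . Y], [B → .], [Y → . -], [Y → . c A] }  — shift, reduce
  I7: { [A → - .], [B → . Y], [B → .], [T → c - . B], [Y → . -], [Y → . c A] }  — shift, 2 reduces
  I8: { [Y → c A .] }  — reduce
  I9: { [T → c - B .] }  — reduce
  I10: { [B → Y .] }  — reduce
  I11: { [A → . , B Y], [A → . -], [Y → c . A] }  — shift
  I12: { [A → - .] }  — reduce
  I13: { [A → , B . Y], [Y → . -], [Y → . c A] }  — shift
  I14: { [A → , B Y .] }  — reduce
  I15: { [T → Y T . c] }  — shift
  I16: { [T → Y T c .] }  — reduce

I4 contains complete items [B → .], [B → Y .] — reduce-reduce conflict.
I7 contains complete items [A → - .], [B → .] — reduce-reduce conflict.

Answer: Yes — I4: [B → .] vs [B → Y .]; I7: [A → - .] vs [B → .]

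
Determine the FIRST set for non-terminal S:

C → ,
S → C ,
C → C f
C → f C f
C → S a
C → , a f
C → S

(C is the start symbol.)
{ ',', 'f' }

FIRST sets of the other non-terminals involved (by the same procedure, iterated to a fixed point):
  FIRST(C) = { ',', 'f' }

From S → C ,:
  - C is a non-terminal: add FIRST(C) \ {ε} = { ',', 'f' }
    C is not nullable, so stop

Collecting: FIRST(S) = { ',', 'f' }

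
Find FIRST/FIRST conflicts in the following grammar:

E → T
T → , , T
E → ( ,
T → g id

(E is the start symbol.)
A FIRST/FIRST conflict occurs when two productions N → α and N → β for the same non-terminal have FIRST(α) ∩ FIRST(β) ≠ ∅ (with ε ∈ FIRST of a nullable right-hand side, so two nullable alternatives also conflict).

FIRST sets of the non-terminals at (or reachable through a nullable prefix from) the front of some alternative:
  FIRST(T) = { ',', 'g' }

Productions for E:
  E → T: FIRST = { ',', 'g' }
  E → ( ,: FIRST = { '(' }
Productions for T:
  T → , , T: FIRST = { ',' }
  T → g id: FIRST = { 'g' }

All alternatives of each non-terminal have pairwise disjoint FIRST sets.

Answer: No FIRST/FIRST conflicts.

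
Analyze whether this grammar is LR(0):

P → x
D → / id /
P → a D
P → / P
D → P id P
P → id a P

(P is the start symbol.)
Yes, the grammar is LR(0)

A grammar is LR(0) if no state in the canonical LR(0) collection has:
  - both a shift item (dot before a terminal) and a complete item (shift-reduce conflict), or
  - two or more complete items (reduce-reduce conflict; the accept item [P' → P .] counts as a complete item here).

Augment with P' → P and build the canonical LR(0) collection (I0 = CLOSURE({[P' → . P]}), then GOTO on every symbol after a dot until no new states appear). It has 16 states:
  I0: { [P → . / P], [P → . a D], [P → . id a P], [P → . x], [P' → . P] }  — shift
  I1: { [P → . / P], [P → . a D], [P → . id a P], [P → . x], [P → / . P] }  — shift
  I2: { [P' → P .] }  — accept
  I3: { [D → . / id /], [D → . P id P], [P → . / P], [P → . a D], [P → . id a P], [P → . x], [P → a . D] }  — shift
  I4: { [P → id . a P] }  — shift
  I5: { [P → x .] }  — reduce
  I6: { [P → . / P], [P → . a D], [P → . id a P], [P → . x], [P → id a . P] }  — shift
  I7: { [P → id a P .] }  — reduce
  I8: { [D → / . id /], [P → . / P], [P → . a D], [P → . id a P], [P → . x], [P → / . P] }  — shift
  I9: { [P → a D .] }  — reduce
  I10: { [D → P . id P] }  — shift
  I11: { [D → P id . P], [P → . / P], [P → . a D], [P → . id a P], [P → . x] }  — shift
  I12: { [D → P id P .] }  — reduce
  I13: { [P → / P .] }  — reduce
  I14: { [D → / id . /], [P → id . a P] }  — shift
  I15: { [D → / id / .] }  — reduce

Every state is either a pure shift/goto state or contains exactly one complete item and nothing to shift — no conflicts. The grammar is LR(0).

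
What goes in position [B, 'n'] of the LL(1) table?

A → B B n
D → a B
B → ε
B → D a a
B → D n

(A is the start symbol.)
B → ε

To find M[B, 'n'], we find productions for B where 'n' is in the predict set (PREDICT(N → α) = (FIRST(α) \ {ε}) ∪ (FOLLOW(N) if α ⇒* ε)).

Relevant sets:
  FIRST(D) = { 'a' }
  FOLLOW(B) = { 'a', 'n' }

B → ε: PREDICT = { 'a', 'n' }
  'n' is in predict set, so this production goes in M[B, 'n']
B → D a a: PREDICT = { 'a' }
B → D n: PREDICT = { 'a' }

M[B, 'n'] = B → ε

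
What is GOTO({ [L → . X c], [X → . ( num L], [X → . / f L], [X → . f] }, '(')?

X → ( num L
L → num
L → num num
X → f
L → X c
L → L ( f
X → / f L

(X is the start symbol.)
GOTO(I, '(') = CLOSURE({ [A → αX.β] : [A → α.Xβ] ∈ I, X = '(' })

Items with dot before '(', with the dot advanced:
  [X → . ( num L] → [X → ( . num L]
Closure adds nothing (no advanced item has the dot before a non-terminal).

GOTO = { [X → ( . num L] }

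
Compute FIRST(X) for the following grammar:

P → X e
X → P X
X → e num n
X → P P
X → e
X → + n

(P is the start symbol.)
To compute FIRST(X), examine every production with X on the left-hand side, reading each right-hand side left to right until a non-nullable symbol is reached.

FIRST sets of the other non-terminals involved (by the same procedure, iterated to a fixed point):
  FIRST(P) = { '+', 'e' }

From X → P X:
  - P is a non-terminal: add FIRST(P) \ {ε} = { '+', 'e' }
    P is not nullable, so stop
From X → e num n:
  - e is a terminal: add 'e' and stop
From X → P P:
  - P is a non-terminal: add FIRST(P) \ {ε} = { '+', 'e' }
    P is not nullable, so stop
From X → e:
  - e is a terminal: add 'e' and stop
From X → + n:
  - '+' is a terminal: add '+' and stop

Collecting: FIRST(X) = { '+', 'e' }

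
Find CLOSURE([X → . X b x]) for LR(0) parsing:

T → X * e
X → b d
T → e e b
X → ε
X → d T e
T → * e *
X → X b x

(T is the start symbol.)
To compute CLOSURE, for each item [A → α.Bβ] where B is a non-terminal, add [B → .γ] for all productions B → γ; repeat for the newly added items until nothing changes.

Start with: [X → . X b x]
  [X → . X b x] has the dot before X: add [X → . b d], [X → .], [X → . d T e]
No further items can be added.

CLOSURE = { [X → . X b x], [X → . b d], [X → . d T e], [X → .] }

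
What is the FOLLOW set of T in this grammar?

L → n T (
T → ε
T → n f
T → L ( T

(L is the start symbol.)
In L → n T (: T is followed by '(', add FIRST('(') \ {ε} = { '(' }
In T → L ( T: T is at the end; this adds FOLLOW(T) to itself — nothing new

Taking the union: FOLLOW(T) = { '(' }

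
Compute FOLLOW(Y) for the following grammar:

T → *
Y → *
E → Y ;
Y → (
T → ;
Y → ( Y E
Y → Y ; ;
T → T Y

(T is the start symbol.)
To compute FOLLOW(Y), find every occurrence of Y on a right-hand side N → α Y β: add FIRST(β) \ {ε}, and if β is empty or nullable also add FOLLOW(N). Iterate to a fixed point.

In E → Y ;: Y is followed by ';', add FIRST(';') \ {ε} = { ';' }
In Y → ( Y E: Y is followed by E, add FIRST(E) \ {ε} = { '(', '*' }
In Y → Y ; ;: Y is followed by ';' ';', add FIRST(';' ';') \ {ε} = { ';' }
In T → T Y: Y is at the end, add FOLLOW(T)

The FOLLOW sets referred to above (computed the same way, to a fixed point):
  FOLLOW(T) = { $, '(', '*' }

Taking the union: FOLLOW(Y) = { $, '(', '*', ';' }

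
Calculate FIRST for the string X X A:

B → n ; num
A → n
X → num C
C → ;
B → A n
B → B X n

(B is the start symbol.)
{ 'num' }

FIRST sets of the non-terminals involved (from the grammar, by fixed-point iteration):
  FIRST(X) = { 'num' }

To compute FIRST(X X A), process the symbols left to right:
Symbol X is a non-terminal. Add FIRST(X) \ {ε} = { 'num' }
X is not nullable (ε ∉ FIRST(X)), so stop here.
FIRST(X X A) = { 'num' }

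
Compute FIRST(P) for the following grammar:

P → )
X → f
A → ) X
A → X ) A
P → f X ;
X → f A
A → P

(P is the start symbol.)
From P → ):
  - ')' is a terminal: add ')' and stop
From P → f X ;:
  - f is a terminal: add 'f' and stop

Collecting: FIRST(P) = { ')', 'f' }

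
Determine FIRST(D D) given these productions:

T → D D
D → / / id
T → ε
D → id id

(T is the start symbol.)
FIRST sets of the non-terminals involved (from the grammar, by fixed-point iteration):
  FIRST(D) = { '/', 'id' }

To compute FIRST(D D), process the symbols left to right:
Symbol D is a non-terminal. Add FIRST(D) \ {ε} = { '/', 'id' }
D is not nullable (ε ∉ FIRST(D)), so stop here.
FIRST(D D) = { '/', 'id' }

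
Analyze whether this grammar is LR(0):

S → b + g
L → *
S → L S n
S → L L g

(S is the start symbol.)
A grammar is LR(0) if no state in the canonical LR(0) collection has:
  - both a shift item (dot before a terminal) and a complete item (shift-reduce conflict), or
  - two or more complete items (reduce-reduce conflict; the accept item [S' → S .] counts as a complete item here).

Augment with S' → S and build the canonical LR(0) collection (I0 = CLOSURE({[S' → . S]}), then GOTO on every symbol after a dot until no new states appear). It has 11 states:
  I0: { [L → . *], [S → . L L g], [S → . L S n], [S → . b + g], [S' → . S] }  — shift
  I1: { [L → * .] }  — reduce
  I2: { [L → . *], [S → . L L g], [S → . L S n], [S → . b + g], [S → L . L g], [S → L . S n] }  — shift
  I3: { [S' → S .] }  — accept
  I4: { [S → b . + g] }  — shift
  I5: { [S → b + . g] }  — shift
  I6: { [S → b + g .] }  — reduce
  I7: { [L → . *], [S → . L L g], [S → . L S n], [S → . b + g], [S → L . L g], [S → L . S n], [S → L L . g] }  — shift
  I8: { [S → L S . n] }  — shift
  I9: { [S → L S n .] }  — reduce
  I10: { [S → L L g .] }  — reduce

Every state is either a pure shift/goto state or contains exactly one complete item and nothing to shift — no conflicts. The grammar is LR(0).

Answer: Yes, the grammar is LR(0)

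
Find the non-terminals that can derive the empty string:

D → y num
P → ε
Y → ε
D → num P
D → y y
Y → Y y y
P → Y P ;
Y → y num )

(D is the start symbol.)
{ 'P', 'Y' }

A non-terminal is nullable if it can derive ε (the empty string): either it has an ε-production, or it has a production whose right-hand side consists entirely of nullable non-terminals.

ε-productions: P → ε, Y → ε
So P, Y are immediately nullable.
No further non-terminal can be added: every production for the remaining non-terminals contains a terminal or a non-nullable non-terminal.
Nullable = { 'P', 'Y' }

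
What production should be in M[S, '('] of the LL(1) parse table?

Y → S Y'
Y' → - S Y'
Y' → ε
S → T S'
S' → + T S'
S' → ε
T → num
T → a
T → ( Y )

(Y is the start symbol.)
S → T S'

To find M[S, '('], we find productions for S where '(' is in the predict set (PREDICT(N → α) = (FIRST(α) \ {ε}) ∪ (FOLLOW(N) if α ⇒* ε)).

Relevant sets:
  FIRST(T) = { '(', 'a', 'num' }

S → T S': PREDICT = { '(', 'a', 'num' }
  '(' is in predict set, so this production goes in M[S, '(']

M[S, '('] = S → T S'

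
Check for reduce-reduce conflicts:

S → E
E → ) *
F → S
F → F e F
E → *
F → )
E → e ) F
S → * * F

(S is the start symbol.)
No reduce-reduce conflicts

A reduce-reduce conflict occurs when an LR(0) state has two complete items [A → α .] and [B → β .] — both call for a reduction, and with no lookahead the parser cannot choose between them.

Augment with S' → S and build the canonical LR(0) collection (I0 = CLOSURE({[S' → . S]}), then GOTO on every symbol after a dot until no new states appear). It has 15 states:
  I0: { [E → . ) *], [E → . *], [E → . e ) F], [S → . * * F], [S → . E], [S' → . S] }  — shift
  I1: { [E → ) . *] }  — shift
  I2: { [E → * .], [S → * . * F] }  — shift, reduce
  I3: { [S → E .] }  — reduce
  I4: { [S' → S .] }  — accept
  I5: { [E → e . ) F] }  — shift
  I6: { [E → . ) *], [E → . *], [E → . e ) F], [E → e ) . F], [F → . )], [F → . F e F], [F → . S], [S → . * * F], [S → . E] }  — shift
  I7: { [E → ) . *], [F → ) .] }  — shift, reduce
  I8: { [E → e ) F .], [F → F . e F] }  — shift, reduce
  I9: { [F → S .] }  — reduce
  I10: { [E → . ) *], [E → . *], [E → . e ) F], [F → . )], [F → . F e F], [F → . S], [F → F e . F], [S → . * * F], [S → . E] }  — shift
  I11: { [F → F . e F], [F → F e F .] }  — shift, reduce
  I12: { [E → ) * .] }  — reduce
  I13: { [E → . ) *], [E → . *], [E → . e ) F], [F → . )], [F → . F e F], [F → . S], [S → * * . F], [S → . * * F], [S → . E] }  — shift
  I14: { [F → F . e F], [S → * * F .] }  — shift, reduce

No state contains more than one complete item.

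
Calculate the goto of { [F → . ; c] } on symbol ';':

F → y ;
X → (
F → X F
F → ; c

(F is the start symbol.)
GOTO(I, ';') = CLOSURE({ [A → αX.β] : [A → α.Xβ] ∈ I, X = ';' })

Items with dot before ';', with the dot advanced:
  [F → . ; c] → [F → ; . c]
Closure adds nothing (no advanced item has the dot before a non-terminal).

GOTO = { [F → ; . c] }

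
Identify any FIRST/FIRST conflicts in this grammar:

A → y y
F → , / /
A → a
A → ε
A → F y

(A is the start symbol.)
No FIRST/FIRST conflicts.

A FIRST/FIRST conflict occurs when two productions N → α and N → β for the same non-terminal have FIRST(α) ∩ FIRST(β) ≠ ∅ (with ε ∈ FIRST of a nullable right-hand side, so two nullable alternatives also conflict).

FIRST sets of the non-terminals at (or reachable through a nullable prefix from) the front of some alternative:
  FIRST(F) = { ',' }

Productions for A:
  A → y y: FIRST = { 'y' }
  A → a: FIRST = { 'a' }
  A → ε: FIRST = { ε }
  A → F y: FIRST = { ',' }
F has only one production, so no FIRST/FIRST conflict is possible there.

All alternatives of each non-terminal have pairwise disjoint FIRST sets.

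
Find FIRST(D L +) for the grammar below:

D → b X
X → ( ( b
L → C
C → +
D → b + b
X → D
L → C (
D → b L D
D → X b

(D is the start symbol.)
FIRST sets of the non-terminals involved (from the grammar, by fixed-point iteration):
  FIRST(D) = { '(', 'b' }

To compute FIRST(D L +), process the symbols left to right:
Symbol D is a non-terminal. Add FIRST(D) \ {ε} = { '(', 'b' }
D is not nullable (ε ∉ FIRST(D)), so stop here.
FIRST(D L +) = { '(', 'b' }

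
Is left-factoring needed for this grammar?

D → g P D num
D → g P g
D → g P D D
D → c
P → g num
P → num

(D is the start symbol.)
Left-factoring is needed when two productions for the same non-terminal
share a common prefix on the right-hand side.

Productions for D:
  D → g P D num
  D → g P g
  D → g P D D
  D → c
Productions for P:
  P → g num
  P → num

Found common prefix 'g P' in productions for D

Answer: Yes, D has productions with common prefix 'g P'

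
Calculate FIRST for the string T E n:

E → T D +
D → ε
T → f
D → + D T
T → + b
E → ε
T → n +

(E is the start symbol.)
{ '+', 'f', 'n' }

FIRST sets of the non-terminals involved (from the grammar, by fixed-point iteration):
  FIRST(T) = { '+', 'f', 'n' }

To compute FIRST(T E n), process the symbols left to right:
Symbol T is a non-terminal. Add FIRST(T) \ {ε} = { '+', 'f', 'n' }
T is not nullable (ε ∉ FIRST(T)), so stop here.
FIRST(T E n) = { '+', 'f', 'n' }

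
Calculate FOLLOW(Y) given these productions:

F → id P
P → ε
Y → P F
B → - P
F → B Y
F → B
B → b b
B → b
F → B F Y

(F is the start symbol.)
{ $, '-', 'b', 'id' }

To compute FOLLOW(Y), find every occurrence of Y on a right-hand side N → α Y β: add FIRST(β) \ {ε}, and if β is empty or nullable also add FOLLOW(N). Iterate to a fixed point.

In F → B Y: Y is at the end, add FOLLOW(F)
In F → B F Y: Y is at the end, add FOLLOW(F)

The FOLLOW sets referred to above (computed the same way, to a fixed point):
  FOLLOW(F) = { $, '-', 'b', 'id' }

Taking the union: FOLLOW(Y) = { $, '-', 'b', 'id' }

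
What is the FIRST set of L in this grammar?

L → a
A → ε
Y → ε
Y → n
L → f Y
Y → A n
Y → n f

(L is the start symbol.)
From L → a:
  - a is a terminal: add 'a' and stop
From L → f Y:
  - f is a terminal: add 'f' and stop

Collecting: FIRST(L) = { 'a', 'f' }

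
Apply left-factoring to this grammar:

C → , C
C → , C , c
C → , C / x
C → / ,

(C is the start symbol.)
Left-factoring transforms A → αβ₁ | αβ₂ into A → αA' and A' → β₁ | β₂
(α is the longest common prefix among the alternatives). Repeat until
no nonterminal has two alternatives with a common prefix.

Round 1: C has alternatives sharing prefix ', C'. Introduce C': C → , C C'
  Add: C' → ε
  Add: C' → , c
  Add: C' → / x

No remaining common prefixes — done.

Resulting grammar:
C → , C C'
C' → ε
C' → , c
C' → / x
C → / ,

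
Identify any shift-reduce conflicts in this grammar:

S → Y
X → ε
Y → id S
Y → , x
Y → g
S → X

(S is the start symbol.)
Augment with S' → S and build the canonical LR(0) collection (I0 = CLOSURE({[S' → . S]}), then GOTO on every symbol after a dot until no new states appear). It has 9 states:
  I0: { [S → . X], [S → . Y], [S' → . S], [X → .], [Y → . , x], [Y → . g], [Y → . id S] }  — shift, reduce
  I1: { [Y → , . x] }  — shift
  I2: { [S' → S .] }  — accept
  I3: { [S → X .] }  — reduce
  I4: { [S → Y .] }  — reduce
  I5: { [Y → g .] }  — reduce
  I6: { [S → . X], [S → . Y], [X → .], [Y → . , x], [Y → . g], [Y → . id S], [Y → id . S] }  — shift, reduce
  I7: { [Y → id S .] }  — reduce
  I8: { [Y → , x .] }  — reduce

I0 contains reduce item [X → .] and shift items [Y → . , x], [Y → . g], [Y → . id S] — shift-reduce conflict.
I6 contains reduce item [X → .] and shift items [Y → . , x], [Y → . g], [Y → . id S] — shift-reduce conflict.

Answer: Yes — I0: [X → .] vs [Y → . , x]; I6: [X → .] vs [Y → . , x]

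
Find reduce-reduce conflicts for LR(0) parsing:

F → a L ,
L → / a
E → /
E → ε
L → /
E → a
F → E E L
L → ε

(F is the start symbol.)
Yes — I4: [E → a .] vs [L → .]

A reduce-reduce conflict occurs when an LR(0) state has two complete items [A → α .] and [B → β .] — both call for a reduction, and with no lookahead the parser cannot choose between them.

Augment with F' → F and build the canonical LR(0) collection (I0 = CLOSURE({[F' → . F]}), then GOTO on every symbol after a dot until no new states appear). It has 12 states:
  I0: { [E → . /], [E → . a], [E → .], [F → . E E L], [F → . a L ,], [F' → . F] }  — shift, reduce
  I1: { [E → / .] }  — reduce
  I2: { [E → . /], [E → . a], [E → .], [F → E . E L] }  — shift, reduce
  I3: { [F' → F .] }  — accept
  I4: { [E → a .], [F → a . L ,], [L → . / a], [L → . /], [L → .] }  — shift, 2 reduces
  I5: { [L → / . a], [L → / .] }  — shift, reduce
  I6: { [F → a L . ,] }  — shift
  I7: { [F → a L , .] }  — reduce
  I8: { [L → / a .] }  — reduce
  I9: { [F → E E . L], [L → . / a], [L → . /], [L → .] }  — shift, reduce
  I10: { [E → a .] }  — reduce
  I11: { [F → E E L .] }  — reduce

I4 contains complete items [E → a .], [L → .] — reduce-reduce conflict.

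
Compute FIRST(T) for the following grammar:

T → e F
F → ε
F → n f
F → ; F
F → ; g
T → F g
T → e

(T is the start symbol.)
{ ';', 'e', 'g', 'n' }

FIRST sets of the other non-terminals involved (by the same procedure, iterated to a fixed point):
  FIRST(F) = { ';', 'n', ε }

From T → e F:
  - e is a terminal: add 'e' and stop
From T → F g:
  - F is a non-terminal: add FIRST(F) \ {ε} = { ';', 'n' }
    F is nullable, so continue to the next symbol
  - g is a terminal: add 'g' and stop
From T → e:
  - e is a terminal: add 'e' and stop

Collecting: FIRST(T) = { ';', 'e', 'g', 'n' }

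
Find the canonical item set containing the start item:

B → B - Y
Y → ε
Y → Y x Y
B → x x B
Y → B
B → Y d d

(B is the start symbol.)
{ [B → . B - Y], [B → . Y d d], [B → . x x B], [B' → . B], [Y → . B], [Y → . Y x Y], [Y → .] }

First, augment the grammar with B' → B
I₀ = CLOSURE({ [B' → . B] }):
  [B' → . B] has the dot before B: add [B → . B - Y], [B → . x x B], [B → . Y d d]
  [B → . Y d d] has the dot before Y: add [Y → .], [Y → . Y x Y], [Y → . B]
No further items can be added.

I₀ = { [B → . B - Y], [B → . Y d d], [B → . x x B], [B' → . B], [Y → . B], [Y → . Y x Y], [Y → .] }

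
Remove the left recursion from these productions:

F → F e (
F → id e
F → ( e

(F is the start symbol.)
F is directly left-recursive. The standard transformation for
  A → A α₁ | ... | A α_m | β₁ | ... | β_n
is
  A  → β₁ A' | ... | β_n A'
  A' → α₁ A' | ... | α_m A' | ε

F → id e becomes F → id e F'
F → ( e becomes F → ( e F'
F → F e ( becomes F' → e ( F'
Add F' → ε

Resulting grammar:
F → id e F'
F → ( e F'
F' → e ( F'
F' → ε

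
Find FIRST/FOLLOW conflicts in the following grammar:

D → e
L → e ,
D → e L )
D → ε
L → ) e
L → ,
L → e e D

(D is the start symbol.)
No FIRST/FOLLOW conflicts.

Nullable non-terminals: D.

D: nullable alternative(s) D → ε; FOLLOW(D) = { $, ')' }
  D → e: FIRST \ {ε} = { 'e' } — disjoint from FOLLOW(D)
  D → e L ): FIRST \ {ε} = { 'e' } — disjoint from FOLLOW(D)
  D → ε: FIRST \ {ε} = { } — this is the only nullable alternative, skip

L has no nullable alternative, so no FIRST/FOLLOW check is needed there.

No FIRST/FOLLOW conflicts found.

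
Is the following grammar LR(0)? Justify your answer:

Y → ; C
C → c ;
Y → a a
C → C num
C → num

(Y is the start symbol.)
Augment with Y' → Y and build the canonical LR(0) collection (I0 = CLOSURE({[Y' → . Y]}), then GOTO on every symbol after a dot until no new states appear). It has 10 states:
  I0: { [Y → . ; C], [Y → . a a], [Y' → . Y] }  — shift
  I1: { [C → . C num], [C → . c ;], [C → . num], [Y → ; . C] }  — shift
  I2: { [Y' → Y .] }  — accept
  I3: { [Y → a . a] }  — shift
  I4: { [Y → a a .] }  — reduce
  I5: { [C → C . num], [Y → ; C .] }  — shift, reduce
  I6: { [C → c . ;] }  — shift
  I7: { [C → num .] }  — reduce
  I8: { [C → c ; .] }  — reduce
  I9: { [C → C num .] }  — reduce

Conflict in state I5:
  Shift-reduce conflict between [Y → ; C .] and [C → C . num]
So the grammar is NOT LR(0).

Answer: No. Shift-reduce conflict between [Y → ; C .] and [C → C . num]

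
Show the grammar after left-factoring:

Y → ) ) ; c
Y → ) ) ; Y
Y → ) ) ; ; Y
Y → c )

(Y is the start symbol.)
Left-factoring transforms A → αβ₁ | αβ₂ into A → αA' and A' → β₁ | β₂
(α is the longest common prefix among the alternatives). Repeat until
no nonterminal has two alternatives with a common prefix.

Round 1: Y has alternatives sharing prefix ') ) ;'. Introduce Y': Y → ) ) ; Y'
  Add: Y' → c
  Add: Y' → Y
  Add: Y' → ; Y

No remaining common prefixes — done.

Resulting grammar:
Y → ) ) ; Y'
Y' → c
Y' → Y
Y' → ; Y
Y → c )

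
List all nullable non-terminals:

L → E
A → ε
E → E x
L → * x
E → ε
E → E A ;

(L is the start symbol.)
A non-terminal is nullable if it can derive ε (the empty string): either it has an ε-production, or it has a production whose right-hand side consists entirely of nullable non-terminals.

ε-productions: A → ε, E → ε
So A, E are immediately nullable.
L → E: every symbol on the right is nullable, so L is nullable too.
Every non-terminal is now nullable.
Nullable = { 'A', 'E', 'L' }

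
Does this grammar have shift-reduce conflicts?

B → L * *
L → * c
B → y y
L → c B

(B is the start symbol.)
A shift-reduce conflict occurs when an LR(0) state has both:
  - a complete (reduce) item [A → α .] (dot at the end), and
  - a shift item [B → β . c γ] (dot before a terminal).

Augment with B' → B and build the canonical LR(0) collection (I0 = CLOSURE({[B' → . B]}), then GOTO on every symbol after a dot until no new states appear). It has 11 states:
  I0: { [B → . L * *], [B → . y y], [B' → . B], [L → . * c], [L → . c B] }  — shift
  I1: { [L → * . c] }  — shift
  I2: { [B' → B .] }  — accept
  I3: { [B → L . * *] }  — shift
  I4: { [B → . L * *], [B → . y y], [L → . * c], [L → . c B], [L → c . B] }  — shift
  I5: { [B → y . y] }  — shift
  I6: { [B → y y .] }  — reduce
  I7: { [L → c B .] }  — reduce
  I8: { [B → L * . *] }  — shift
  I9: { [B → L * * .] }  — reduce
  I10: { [L → * c .] }  — reduce

No state contains both a complete item and a shift item.

Answer: No shift-reduce conflicts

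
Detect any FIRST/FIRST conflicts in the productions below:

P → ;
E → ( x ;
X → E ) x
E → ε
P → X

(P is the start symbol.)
FIRST sets of the non-terminals at (or reachable through a nullable prefix from) the front of some alternative:
  FIRST(X) = { '(', ')' }

Productions for P:
  P → ;: FIRST = { ';' }
  P → X: FIRST = { '(', ')' }
Productions for E:
  E → ( x ;: FIRST = { '(' }
  E → ε: FIRST = { ε }
X has only one production, so no FIRST/FIRST conflict is possible there.

All alternatives of each non-terminal have pairwise disjoint FIRST sets.

Answer: No FIRST/FIRST conflicts.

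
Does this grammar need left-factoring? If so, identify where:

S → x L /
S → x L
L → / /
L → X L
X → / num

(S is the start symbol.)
Yes, S has productions with common prefix 'x L'

Left-factoring is needed when two productions for the same non-terminal
share a common prefix on the right-hand side.

Productions for S:
  S → x L /
  S → x L
Productions for L:
  L → / /
  L → X L

Found common prefix 'x L' in productions for S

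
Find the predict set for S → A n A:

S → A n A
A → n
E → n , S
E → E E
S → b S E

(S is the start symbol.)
{ 'n' }

PREDICT(S → A n A) = (FIRST(RHS) \ {ε}) ∪ (FOLLOW(S) if ε ∈ FIRST(RHS), i.e. RHS ⇒* ε)
FIRST(A) = { 'n' }
FIRST(A n A) = { 'n' }
ε ∉ FIRST(A n A), so FOLLOW(S) is not added.
PREDICT(S → A n A) = { 'n' }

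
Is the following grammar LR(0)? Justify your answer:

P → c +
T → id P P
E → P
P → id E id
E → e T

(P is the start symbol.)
Yes, the grammar is LR(0)

A grammar is LR(0) if no state in the canonical LR(0) collection has:
  - both a shift item (dot before a terminal) and a complete item (shift-reduce conflict), or
  - two or more complete items (reduce-reduce conflict; the accept item [P' → P .] counts as a complete item here).

Augment with P' → P and build the canonical LR(0) collection (I0 = CLOSURE({[P' → . P]}), then GOTO on every symbol after a dot until no new states appear). It has 13 states:
  I0: { [P → . c +], [P → . id E id], [P' → . P] }  — shift
  I1: { [P' → P .] }  — accept
  I2: { [P → c . +] }  — shift
  I3: { [E → . P], [E → . e T], [P → . c +], [P → . id E id], [P → id . E id] }  — shift
  I4: { [P → id E . id] }  — shift
  I5: { [E → P .] }  — reduce
  I6: { [E → e . T], [T → . id P P] }  — shift
  I7: { [E → e T .] }  — reduce
  I8: { [P → . c +], [P → . id E id], [T → id . P P] }  — shift
  I9: { [P → . c +], [P → . id E id], [T → id P . P] }  — shift
  I10: { [T → id P P .] }  — reduce
  I11: { [P → id E id .] }  — reduce
  I12: { [P → c + .] }  — reduce

Every state is either a pure shift/goto state or contains exactly one complete item and nothing to shift — no conflicts. The grammar is LR(0).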